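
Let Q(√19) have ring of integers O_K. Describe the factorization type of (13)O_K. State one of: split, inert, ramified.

inert — (13) stays prime in O_K

Since 19 ≢ 1 mod 4, the ring of integers is ℤ[√19] with discriminant 4·19 = 76.
Since gcd(13, 76) = 1 the prime 13 does not ramify.
Compute (19/13) via Euler: 6^((13-1)/2) mod 13 = 12, so (19/13) = -1.
(19/13) = -1, so 13 is inert.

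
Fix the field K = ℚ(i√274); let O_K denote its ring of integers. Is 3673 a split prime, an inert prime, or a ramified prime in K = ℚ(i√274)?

remains prime (inert)

Since -274 ≢ 1 mod 4, the ring of integers is ℤ[√-274] with discriminant 4·(-274) = -1096.
Since gcd(3673, -1096) = 1 the prime 3673 does not ramify.
Legendre symbol by Euler's criterion: (-274/3673) ≡ (-274)^1836 ≡ 3672 (mod 3673), i.e. (-274/3673) = -1.
d is a non-residue mod p, hence 3673 remains inert in O_K.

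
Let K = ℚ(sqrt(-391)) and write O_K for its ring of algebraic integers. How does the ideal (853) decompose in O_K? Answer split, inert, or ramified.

Since -391 ≡ 1 mod 4, the ring of integers is ℤ[(1+√-391)/2] with discriminant -391.
853 ∤ -391, so 853 is unramified.
Euler's criterion: (-391)^426 mod 853 = 852. Thus (-391|853) = -1.
d is a non-residue mod p, hence 853 remains inert in O_K.

inert — (853) stays prime in O_K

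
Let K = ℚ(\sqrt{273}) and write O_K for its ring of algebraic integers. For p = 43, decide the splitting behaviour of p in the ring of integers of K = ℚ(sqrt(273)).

split

Since 273 ≡ 1 mod 4, the ring of integers is ℤ[(1+√273)/2] with discriminant 273.
43 ∤ 273, so 43 is unramified.
Euler's criterion: 273^21 mod 43 = 1. Thus (273|43) = 1.
d is a quadratic residue mod p, hence 43 splits in O_K.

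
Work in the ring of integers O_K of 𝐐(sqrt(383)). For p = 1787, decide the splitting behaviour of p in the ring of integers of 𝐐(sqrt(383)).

p splits

383 mod 4 = 3, hence disc K = 4·383 = 1532 and O_K = ℤ[√383].
disc(K) = 1532 is not divisible by 1787; 1787 is unramified.
Legendre symbol by Euler's criterion: (383/1787) ≡ 383^893 ≡ 1 (mod 1787), i.e. (383/1787) = 1.
Legendre symbol 1 ⇒ 1787 is split.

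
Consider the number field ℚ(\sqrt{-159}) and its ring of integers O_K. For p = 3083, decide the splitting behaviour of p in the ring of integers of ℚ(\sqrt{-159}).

Since -159 ≡ 1 mod 4, the ring of integers is ℤ[(1+√-159)/2] with discriminant -159.
3083 ∤ -159, so 3083 is unramified.
Legendre symbol by Euler's criterion: (-159/3083) ≡ (-159)^1541 ≡ 3082 (mod 3083), i.e. (-159/3083) = -1.
(-159/3083) = -1, so 3083 is inert.

inert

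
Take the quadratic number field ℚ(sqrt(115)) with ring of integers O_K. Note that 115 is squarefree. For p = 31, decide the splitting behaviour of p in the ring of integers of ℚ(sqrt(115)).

inert

d = 115 ≡ 3 (mod 4), so O_K = ℤ[√115] and disc(K) = 4d = 460.
31 ∤ 460, so 31 is unramified.
Compute (115/31) via Euler: 22^((31-1)/2) mod 31 = 30, so (115/31) = -1.
Legendre symbol -1 ⇒ 31 is inert.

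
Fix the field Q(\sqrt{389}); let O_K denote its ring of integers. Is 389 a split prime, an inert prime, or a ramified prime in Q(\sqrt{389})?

Since 389 ≡ 1 mod 4, the ring of integers is ℤ[(1+√389)/2] with discriminant 389.
Ramification test: 389 | 389. The prime 389 ramifies in K.

389 is ramified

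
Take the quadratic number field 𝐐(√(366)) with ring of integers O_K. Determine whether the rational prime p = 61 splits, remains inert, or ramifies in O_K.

366 mod 4 = 2, hence disc K = 4·366 = 1464 and O_K = ℤ[√366].
disc(K) = 1464 = 61·24, so p = 61 is ramified.

ramified — (61) = 𝔭²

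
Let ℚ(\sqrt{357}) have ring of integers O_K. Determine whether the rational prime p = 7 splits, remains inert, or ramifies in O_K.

d = 357 ≡ 1 (mod 4), so O_K = ℤ[(1+√357)/2] and disc(K) = d = 357.
Ramification test: 7 | 357. The prime 7 ramifies in K.

ramified — (7) = 𝔭²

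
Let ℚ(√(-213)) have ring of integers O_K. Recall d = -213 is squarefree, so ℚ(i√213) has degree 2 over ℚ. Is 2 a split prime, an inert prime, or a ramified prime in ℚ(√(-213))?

ramifies in O_K

d = -213 ≡ 3 (mod 4), so O_K = ℤ[√-213] and disc(K) = 4d = -852.
Ramification test: 2 | -852. The prime 2 ramifies in K.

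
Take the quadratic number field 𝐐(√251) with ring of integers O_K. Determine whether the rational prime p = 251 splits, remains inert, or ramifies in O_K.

251 mod 4 = 3, hence disc K = 4·251 = 1004 and O_K = ℤ[√251].
251 divides disc(K) = 1004, so 251 ramifies.

251 is ramified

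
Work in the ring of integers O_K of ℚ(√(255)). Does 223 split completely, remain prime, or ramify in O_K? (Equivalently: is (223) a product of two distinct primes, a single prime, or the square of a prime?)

split — (223) = 𝔭₁𝔭₂ with 𝔭₁ ≠ 𝔭₂

Since 255 ≢ 1 mod 4, the ring of integers is ℤ[√255] with discriminant 4·255 = 1020.
Since gcd(223, 1020) = 1 the prime 223 does not ramify.
(255/223) = 32^111 mod 223 = 1, giving Legendre symbol 1.
Legendre symbol 1 ⇒ 223 is split.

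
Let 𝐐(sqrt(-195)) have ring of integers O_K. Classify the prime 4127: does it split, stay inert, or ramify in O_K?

Since -195 ≡ 1 mod 4, the ring of integers is ℤ[(1+√-195)/2] with discriminant -195.
Since gcd(4127, -195) = 1 the prime 4127 does not ramify.
Legendre symbol by Euler's criterion: (-195/4127) ≡ (-195)^2063 ≡ 4126 (mod 4127), i.e. (-195/4127) = -1.
(-195/4127) = -1, so 4127 is inert.

inert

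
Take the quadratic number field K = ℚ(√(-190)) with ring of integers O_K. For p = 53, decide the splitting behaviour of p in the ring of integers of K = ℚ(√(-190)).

-190 mod 4 = 2, hence disc K = 4·(-190) = -760 and O_K = ℤ[√-190].
53 ∤ -760, so 53 is unramified.
Compute (-190/53) via Euler: 22^((53-1)/2) mod 53 = 52, so (-190/53) = -1.
(-190/53) = -1, so 53 is inert.

53 remains inert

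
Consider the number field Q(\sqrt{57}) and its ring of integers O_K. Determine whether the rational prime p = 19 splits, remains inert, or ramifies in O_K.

57 mod 4 = 1, hence disc K = 57 and O_K = ℤ[(1+√57)/2].
Ramification test: 19 | 57. The prime 19 ramifies in K.

p ramifies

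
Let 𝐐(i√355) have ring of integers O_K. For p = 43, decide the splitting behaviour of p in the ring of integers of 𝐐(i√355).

-355 mod 4 = 1, hence disc K = -355 and O_K = ℤ[(1+√-355)/2].
43 ∤ -355, so 43 is unramified.
Compute (-355/43) via Euler: 32^((43-1)/2) mod 43 = 42, so (-355/43) = -1.
Legendre symbol -1 ⇒ 43 is inert.

p is inert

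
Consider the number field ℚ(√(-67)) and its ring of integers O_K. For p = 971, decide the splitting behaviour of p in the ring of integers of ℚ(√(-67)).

-67 mod 4 = 1, hence disc K = -67 and O_K = ℤ[(1+√-67)/2].
971 ∤ -67, so 971 is unramified.
(-67/971) = 904^485 mod 971 = 1, giving Legendre symbol 1.
Legendre symbol 1 ⇒ 971 is split.

971 splits in O_K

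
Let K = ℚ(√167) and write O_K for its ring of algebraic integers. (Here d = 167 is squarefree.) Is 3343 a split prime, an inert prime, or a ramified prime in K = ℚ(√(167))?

d = 167 ≡ 3 (mod 4), so O_K = ℤ[√167] and disc(K) = 4d = 668.
3343 ∤ 668, so 3343 is unramified.
Euler's criterion: 167^1671 mod 3343 = 3342. Thus (167|3343) = -1.
(167/3343) = -1, so 3343 is inert.

p is inert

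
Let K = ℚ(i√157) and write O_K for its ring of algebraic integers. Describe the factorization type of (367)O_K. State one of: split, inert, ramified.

splits completely

-157 mod 4 = 3, hence disc K = 4·(-157) = -628 and O_K = ℤ[√-157].
disc(K) = -628 is not divisible by 367; 367 is unramified.
Euler's criterion: (-157)^183 mod 367 = 1. Thus (-157|367) = 1.
Legendre symbol 1 ⇒ 367 is split.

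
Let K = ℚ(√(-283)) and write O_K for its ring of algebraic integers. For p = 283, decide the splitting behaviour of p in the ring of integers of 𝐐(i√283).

d = -283 ≡ 1 (mod 4), so O_K = ℤ[(1+√-283)/2] and disc(K) = d = -283.
283 divides disc(K) = -283, so 283 ramifies.

283 is ramified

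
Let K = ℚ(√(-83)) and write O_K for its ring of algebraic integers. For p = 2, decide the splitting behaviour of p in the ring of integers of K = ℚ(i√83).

d = -83 ≡ 1 (mod 4), so O_K = ℤ[(1+√-83)/2] and disc(K) = d = -83.
Since gcd(2, -83) = 1 the prime 2 does not ramify.
Checking d mod 8: -83 ≡ 5. Hence 2 is inert in O_K.

inert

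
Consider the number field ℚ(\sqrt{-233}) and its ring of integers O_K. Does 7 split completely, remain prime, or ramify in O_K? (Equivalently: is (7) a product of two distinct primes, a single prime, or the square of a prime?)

remains prime (inert)

-233 mod 4 = 3, hence disc K = 4·(-233) = -932 and O_K = ℤ[√-233].
Since gcd(7, -932) = 1 the prime 7 does not ramify.
(-233/7) = 5^3 mod 7 = 6, giving Legendre symbol -1.
d is a non-residue mod p, hence 7 remains inert in O_K.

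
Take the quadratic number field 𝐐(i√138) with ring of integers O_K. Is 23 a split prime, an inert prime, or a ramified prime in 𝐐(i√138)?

p ramifies

Since -138 ≢ 1 mod 4, the ring of integers is ℤ[√-138] with discriminant 4·(-138) = -552.
Ramification test: 23 | -552. The prime 23 ramifies in K.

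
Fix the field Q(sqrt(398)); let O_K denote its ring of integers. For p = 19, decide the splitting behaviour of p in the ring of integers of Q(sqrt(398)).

Since 398 ≢ 1 mod 4, the ring of integers is ℤ[√398] with discriminant 4·398 = 1592.
19 ∤ 1592, so 19 is unramified.
Euler's criterion: 398^9 mod 19 = 18. Thus (398|19) = -1.
d is a non-residue mod p, hence 19 remains inert in O_K.

19 remains inert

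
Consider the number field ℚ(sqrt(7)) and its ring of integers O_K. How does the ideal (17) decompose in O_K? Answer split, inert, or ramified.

p is inert

Since 7 ≢ 1 mod 4, the ring of integers is ℤ[√7] with discriminant 4·7 = 28.
17 ∤ 28, so 17 is unramified.
Legendre symbol by Euler's criterion: (7/17) ≡ 7^8 ≡ 16 (mod 17), i.e. (7/17) = -1.
d is a non-residue mod p, hence 17 remains inert in O_K.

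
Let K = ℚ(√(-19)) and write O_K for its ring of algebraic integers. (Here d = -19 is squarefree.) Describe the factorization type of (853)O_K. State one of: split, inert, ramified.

split — (853) = 𝔭₁𝔭₂ with 𝔭₁ ≠ 𝔭₂

d = -19 ≡ 1 (mod 4), so O_K = ℤ[(1+√-19)/2] and disc(K) = d = -19.
disc(K) = -19 is not divisible by 853; 853 is unramified.
Compute (-19/853) via Euler: 834^((853-1)/2) mod 853 = 1, so (-19/853) = 1.
d is a quadratic residue mod p, hence 853 splits in O_K.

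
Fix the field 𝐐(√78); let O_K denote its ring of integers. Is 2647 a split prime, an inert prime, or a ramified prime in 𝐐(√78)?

78 mod 4 = 2, hence disc K = 4·78 = 312 and O_K = ℤ[√78].
Since gcd(2647, 312) = 1 the prime 2647 does not ramify.
Legendre symbol by Euler's criterion: (78/2647) ≡ 78^1323 ≡ 1 (mod 2647), i.e. (78/2647) = 1.
(78/2647) = 1, so 2647 splits.

splits completely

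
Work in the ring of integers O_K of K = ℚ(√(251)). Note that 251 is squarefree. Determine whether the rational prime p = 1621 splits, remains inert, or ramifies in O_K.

d = 251 ≡ 3 (mod 4), so O_K = ℤ[√251] and disc(K) = 4d = 1004.
Since gcd(1621, 1004) = 1 the prime 1621 does not ramify.
Compute (251/1621) via Euler: 251^((1621-1)/2) mod 1621 = 1, so (251/1621) = 1.
Legendre symbol 1 ⇒ 1621 is split.

1621 splits in O_K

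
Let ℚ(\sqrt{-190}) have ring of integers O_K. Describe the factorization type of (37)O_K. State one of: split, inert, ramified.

remains prime (inert)

Since -190 ≢ 1 mod 4, the ring of integers is ℤ[√-190] with discriminant 4·(-190) = -760.
Since gcd(37, -760) = 1 the prime 37 does not ramify.
Compute (-190/37) via Euler: 32^((37-1)/2) mod 37 = 36, so (-190/37) = -1.
Legendre symbol -1 ⇒ 37 is inert.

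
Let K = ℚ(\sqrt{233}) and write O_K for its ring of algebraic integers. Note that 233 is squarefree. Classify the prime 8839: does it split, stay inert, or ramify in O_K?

d = 233 ≡ 1 (mod 4), so O_K = ℤ[(1+√233)/2] and disc(K) = d = 233.
8839 ∤ 233, so 8839 is unramified.
Legendre symbol by Euler's criterion: (233/8839) ≡ 233^4419 ≡ 1 (mod 8839), i.e. (233/8839) = 1.
(233/8839) = 1, so 8839 splits.

8839 splits in O_K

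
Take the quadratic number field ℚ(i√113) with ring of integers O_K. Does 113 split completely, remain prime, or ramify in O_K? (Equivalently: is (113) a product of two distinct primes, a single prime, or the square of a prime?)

Since -113 ≢ 1 mod 4, the ring of integers is ℤ[√-113] with discriminant 4·(-113) = -452.
113 divides disc(K) = -452, so 113 ramifies.

ramifies in O_K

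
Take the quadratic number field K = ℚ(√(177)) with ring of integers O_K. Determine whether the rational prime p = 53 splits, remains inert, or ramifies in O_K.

Since 177 ≡ 1 mod 4, the ring of integers is ℤ[(1+√177)/2] with discriminant 177.
Since gcd(53, 177) = 1 the prime 53 does not ramify.
(177/53) = 18^26 mod 53 = 52, giving Legendre symbol -1.
Legendre symbol -1 ⇒ 53 is inert.

remains prime (inert)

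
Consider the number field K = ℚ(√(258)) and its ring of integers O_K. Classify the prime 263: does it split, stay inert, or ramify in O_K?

258 mod 4 = 2, hence disc K = 4·258 = 1032 and O_K = ℤ[√258].
Since gcd(263, 1032) = 1 the prime 263 does not ramify.
Compute (258/263) via Euler: 258^((263-1)/2) mod 263 = 1, so (258/263) = 1.
(258/263) = 1, so 263 splits.

split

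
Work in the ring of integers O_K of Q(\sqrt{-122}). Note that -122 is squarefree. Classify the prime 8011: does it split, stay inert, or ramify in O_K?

8011 splits in O_K

-122 mod 4 = 2, hence disc K = 4·(-122) = -488 and O_K = ℤ[√-122].
disc(K) = -488 is not divisible by 8011; 8011 is unramified.
Compute (-122/8011) via Euler: 7889^((8011-1)/2) mod 8011 = 1, so (-122/8011) = 1.
Legendre symbol 1 ⇒ 8011 is split.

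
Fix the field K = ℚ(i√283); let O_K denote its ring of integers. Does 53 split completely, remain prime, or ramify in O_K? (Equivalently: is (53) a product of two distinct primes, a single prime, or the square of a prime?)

Since -283 ≡ 1 mod 4, the ring of integers is ℤ[(1+√-283)/2] with discriminant -283.
disc(K) = -283 is not divisible by 53; 53 is unramified.
Legendre symbol by Euler's criterion: (-283/53) ≡ (-283)^26 ≡ 52 (mod 53), i.e. (-283/53) = -1.
(-283/53) = -1, so 53 is inert.

53 remains inert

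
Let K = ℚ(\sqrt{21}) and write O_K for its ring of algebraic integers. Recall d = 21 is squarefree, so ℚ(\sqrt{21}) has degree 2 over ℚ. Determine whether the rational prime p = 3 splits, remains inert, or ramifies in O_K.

21 mod 4 = 1, hence disc K = 21 and O_K = ℤ[(1+√21)/2].
disc(K) = 21 = 3·7, so p = 3 is ramified.

ramified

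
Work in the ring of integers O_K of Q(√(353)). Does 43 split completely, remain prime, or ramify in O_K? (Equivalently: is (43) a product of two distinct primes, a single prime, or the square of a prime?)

353 mod 4 = 1, hence disc K = 353 and O_K = ℤ[(1+√353)/2].
Since gcd(43, 353) = 1 the prime 43 does not ramify.
Euler's criterion: 353^21 mod 43 = 1. Thus (353|43) = 1.
(353/43) = 1, so 43 splits.

p splits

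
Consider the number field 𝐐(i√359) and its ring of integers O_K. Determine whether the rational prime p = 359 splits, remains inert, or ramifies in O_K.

p ramifies

d = -359 ≡ 1 (mod 4), so O_K = ℤ[(1+√-359)/2] and disc(K) = d = -359.
359 divides disc(K) = -359, so 359 ramifies.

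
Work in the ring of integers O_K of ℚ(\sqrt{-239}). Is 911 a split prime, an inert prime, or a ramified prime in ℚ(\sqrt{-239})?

-239 mod 4 = 1, hence disc K = -239 and O_K = ℤ[(1+√-239)/2].
911 ∤ -239, so 911 is unramified.
Compute (-239/911) via Euler: 672^((911-1)/2) mod 911 = 910, so (-239/911) = -1.
Legendre symbol -1 ⇒ 911 is inert.

inert — (911) stays prime in O_K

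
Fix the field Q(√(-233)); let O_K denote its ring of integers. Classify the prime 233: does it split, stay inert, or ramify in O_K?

ramified

Since -233 ≢ 1 mod 4, the ring of integers is ℤ[√-233] with discriminant 4·(-233) = -932.
disc(K) = -932 = 233·(-4), so p = 233 is ramified.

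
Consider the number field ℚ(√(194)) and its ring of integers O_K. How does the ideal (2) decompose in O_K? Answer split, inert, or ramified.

Since 194 ≢ 1 mod 4, the ring of integers is ℤ[√194] with discriminant 4·194 = 776.
disc(K) = 776 = 2·388, so p = 2 is ramified.

ramified — (2) = 𝔭²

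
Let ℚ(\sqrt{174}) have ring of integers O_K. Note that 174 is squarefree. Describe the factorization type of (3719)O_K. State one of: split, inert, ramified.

174 mod 4 = 2, hence disc K = 4·174 = 696 and O_K = ℤ[√174].
disc(K) = 696 is not divisible by 3719; 3719 is unramified.
Compute (174/3719) via Euler: 174^((3719-1)/2) mod 3719 = 1, so (174/3719) = 1.
d is a quadratic residue mod p, hence 3719 splits in O_K.

3719 splits in O_K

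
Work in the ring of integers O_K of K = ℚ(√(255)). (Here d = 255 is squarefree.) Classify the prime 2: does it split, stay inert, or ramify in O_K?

p ramifies

d = 255 ≡ 3 (mod 4), so O_K = ℤ[√255] and disc(K) = 4d = 1020.
2 divides disc(K) = 1020, so 2 ramifies.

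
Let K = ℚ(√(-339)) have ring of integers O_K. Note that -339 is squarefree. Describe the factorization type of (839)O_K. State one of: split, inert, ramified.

-339 mod 4 = 1, hence disc K = -339 and O_K = ℤ[(1+√-339)/2].
disc(K) = -339 is not divisible by 839; 839 is unramified.
Compute (-339/839) via Euler: 500^((839-1)/2) mod 839 = 1, so (-339/839) = 1.
d is a quadratic residue mod p, hence 839 splits in O_K.

839 splits in O_K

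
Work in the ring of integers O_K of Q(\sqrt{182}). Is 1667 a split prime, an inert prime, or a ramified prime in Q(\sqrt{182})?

Since 182 ≢ 1 mod 4, the ring of integers is ℤ[√182] with discriminant 4·182 = 728.
Since gcd(1667, 728) = 1 the prime 1667 does not ramify.
(182/1667) = 182^833 mod 1667 = 1, giving Legendre symbol 1.
Legendre symbol 1 ⇒ 1667 is split.

split — (1667) = 𝔭₁𝔭₂ with 𝔭₁ ≠ 𝔭₂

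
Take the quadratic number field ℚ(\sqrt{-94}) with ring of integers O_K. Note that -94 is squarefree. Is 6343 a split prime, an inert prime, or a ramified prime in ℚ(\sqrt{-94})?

inert

Since -94 ≢ 1 mod 4, the ring of integers is ℤ[√-94] with discriminant 4·(-94) = -376.
6343 ∤ -376, so 6343 is unramified.
Compute (-94/6343) via Euler: 6249^((6343-1)/2) mod 6343 = 6342, so (-94/6343) = -1.
d is a non-residue mod p, hence 6343 remains inert in O_K.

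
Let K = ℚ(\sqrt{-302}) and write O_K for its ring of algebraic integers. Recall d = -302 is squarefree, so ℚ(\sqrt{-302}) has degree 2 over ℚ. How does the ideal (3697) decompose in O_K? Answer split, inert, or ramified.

d = -302 ≡ 2 (mod 4), so O_K = ℤ[√-302] and disc(K) = 4d = -1208.
3697 ∤ -1208, so 3697 is unramified.
Legendre symbol by Euler's criterion: (-302/3697) ≡ (-302)^1848 ≡ 3696 (mod 3697), i.e. (-302/3697) = -1.
Legendre symbol -1 ⇒ 3697 is inert.

3697 remains inert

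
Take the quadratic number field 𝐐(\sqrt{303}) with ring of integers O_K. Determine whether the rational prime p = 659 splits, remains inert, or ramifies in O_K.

659 remains inert

d = 303 ≡ 3 (mod 4), so O_K = ℤ[√303] and disc(K) = 4d = 1212.
disc(K) = 1212 is not divisible by 659; 659 is unramified.
Compute (303/659) via Euler: 303^((659-1)/2) mod 659 = 658, so (303/659) = -1.
(303/659) = -1, so 659 is inert.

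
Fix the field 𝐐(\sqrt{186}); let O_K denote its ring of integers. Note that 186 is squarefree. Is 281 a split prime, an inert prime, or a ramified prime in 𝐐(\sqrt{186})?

281 remains inert

d = 186 ≡ 2 (mod 4), so O_K = ℤ[√186] and disc(K) = 4d = 744.
disc(K) = 744 is not divisible by 281; 281 is unramified.
Euler's criterion: 186^140 mod 281 = 280. Thus (186|281) = -1.
Legendre symbol -1 ⇒ 281 is inert.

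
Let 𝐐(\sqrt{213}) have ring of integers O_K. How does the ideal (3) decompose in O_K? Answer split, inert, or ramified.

ramifies in O_K

d = 213 ≡ 1 (mod 4), so O_K = ℤ[(1+√213)/2] and disc(K) = d = 213.
disc(K) = 213 = 3·71, so p = 3 is ramified.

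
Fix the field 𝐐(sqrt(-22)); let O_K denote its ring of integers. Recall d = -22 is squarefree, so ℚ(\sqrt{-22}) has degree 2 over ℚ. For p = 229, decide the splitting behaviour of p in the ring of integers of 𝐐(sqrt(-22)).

p is inert

-22 mod 4 = 2, hence disc K = 4·(-22) = -88 and O_K = ℤ[√-22].
disc(K) = -88 is not divisible by 229; 229 is unramified.
(-22/229) = 207^114 mod 229 = 228, giving Legendre symbol -1.
d is a non-residue mod p, hence 229 remains inert in O_K.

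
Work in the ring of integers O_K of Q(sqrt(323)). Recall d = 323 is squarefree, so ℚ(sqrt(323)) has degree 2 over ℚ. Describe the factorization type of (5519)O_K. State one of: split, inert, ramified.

split

323 mod 4 = 3, hence disc K = 4·323 = 1292 and O_K = ℤ[√323].
disc(K) = 1292 is not divisible by 5519; 5519 is unramified.
Euler's criterion: 323^2759 mod 5519 = 1. Thus (323|5519) = 1.
d is a quadratic residue mod p, hence 5519 splits in O_K.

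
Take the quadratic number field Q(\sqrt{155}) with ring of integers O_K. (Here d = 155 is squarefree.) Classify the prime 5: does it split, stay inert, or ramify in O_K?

155 mod 4 = 3, hence disc K = 4·155 = 620 and O_K = ℤ[√155].
5 divides disc(K) = 620, so 5 ramifies.

ramified — (5) = 𝔭²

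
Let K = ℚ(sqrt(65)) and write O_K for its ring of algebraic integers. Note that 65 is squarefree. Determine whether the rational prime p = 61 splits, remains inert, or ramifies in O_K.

splits completely

65 mod 4 = 1, hence disc K = 65 and O_K = ℤ[(1+√65)/2].
disc(K) = 65 is not divisible by 61; 61 is unramified.
Compute (65/61) via Euler: 4^((61-1)/2) mod 61 = 1, so (65/61) = 1.
(65/61) = 1, so 61 splits.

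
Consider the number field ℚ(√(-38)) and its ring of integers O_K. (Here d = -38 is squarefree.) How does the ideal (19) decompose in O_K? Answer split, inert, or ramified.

-38 mod 4 = 2, hence disc K = 4·(-38) = -152 and O_K = ℤ[√-38].
19 divides disc(K) = -152, so 19 ramifies.

p ramifies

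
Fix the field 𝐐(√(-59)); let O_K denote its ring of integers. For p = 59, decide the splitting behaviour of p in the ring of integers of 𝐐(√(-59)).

ramified

-59 mod 4 = 1, hence disc K = -59 and O_K = ℤ[(1+√-59)/2].
59 divides disc(K) = -59, so 59 ramifies.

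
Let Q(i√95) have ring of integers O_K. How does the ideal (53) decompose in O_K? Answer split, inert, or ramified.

-95 mod 4 = 1, hence disc K = -95 and O_K = ℤ[(1+√-95)/2].
disc(K) = -95 is not divisible by 53; 53 is unramified.
Legendre symbol by Euler's criterion: (-95/53) ≡ (-95)^26 ≡ 1 (mod 53), i.e. (-95/53) = 1.
d is a quadratic residue mod p, hence 53 splits in O_K.

split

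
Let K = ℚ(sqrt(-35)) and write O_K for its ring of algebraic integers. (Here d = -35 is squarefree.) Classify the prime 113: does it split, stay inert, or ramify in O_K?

Since -35 ≡ 1 mod 4, the ring of integers is ℤ[(1+√-35)/2] with discriminant -35.
113 ∤ -35, so 113 is unramified.
Euler's criterion: (-35)^56 mod 113 = 112. Thus (-35|113) = -1.
d is a non-residue mod p, hence 113 remains inert in O_K.

inert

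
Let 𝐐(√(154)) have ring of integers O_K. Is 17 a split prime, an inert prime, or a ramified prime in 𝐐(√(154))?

Since 154 ≢ 1 mod 4, the ring of integers is ℤ[√154] with discriminant 4·154 = 616.
disc(K) = 616 is not divisible by 17; 17 is unramified.
Legendre symbol by Euler's criterion: (154/17) ≡ 154^8 ≡ 1 (mod 17), i.e. (154/17) = 1.
Legendre symbol 1 ⇒ 17 is split.

p splits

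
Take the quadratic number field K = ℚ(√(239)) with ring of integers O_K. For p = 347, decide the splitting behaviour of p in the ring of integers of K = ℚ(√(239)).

Since 239 ≢ 1 mod 4, the ring of integers is ℤ[√239] with discriminant 4·239 = 956.
disc(K) = 956 is not divisible by 347; 347 is unramified.
Euler's criterion: 239^173 mod 347 = 346. Thus (239|347) = -1.
Legendre symbol -1 ⇒ 347 is inert.

inert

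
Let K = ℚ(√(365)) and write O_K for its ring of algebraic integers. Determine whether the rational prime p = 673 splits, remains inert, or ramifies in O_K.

673 remains inert

Since 365 ≡ 1 mod 4, the ring of integers is ℤ[(1+√365)/2] with discriminant 365.
673 ∤ 365, so 673 is unramified.
Compute (365/673) via Euler: 365^((673-1)/2) mod 673 = 672, so (365/673) = -1.
d is a non-residue mod p, hence 673 remains inert in O_K.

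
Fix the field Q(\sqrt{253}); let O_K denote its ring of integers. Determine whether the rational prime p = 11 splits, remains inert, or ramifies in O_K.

d = 253 ≡ 1 (mod 4), so O_K = ℤ[(1+√253)/2] and disc(K) = d = 253.
disc(K) = 253 = 11·23, so p = 11 is ramified.

p ramifies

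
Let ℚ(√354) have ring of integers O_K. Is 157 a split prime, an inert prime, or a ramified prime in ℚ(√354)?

354 mod 4 = 2, hence disc K = 4·354 = 1416 and O_K = ℤ[√354].
157 ∤ 1416, so 157 is unramified.
(354/157) = 40^78 mod 157 = 1, giving Legendre symbol 1.
Legendre symbol 1 ⇒ 157 is split.

157 splits in O_K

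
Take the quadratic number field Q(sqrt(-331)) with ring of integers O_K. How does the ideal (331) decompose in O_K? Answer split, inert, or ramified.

ramified — (331) = 𝔭²

Since -331 ≡ 1 mod 4, the ring of integers is ℤ[(1+√-331)/2] with discriminant -331.
Ramification test: 331 | -331. The prime 331 ramifies in K.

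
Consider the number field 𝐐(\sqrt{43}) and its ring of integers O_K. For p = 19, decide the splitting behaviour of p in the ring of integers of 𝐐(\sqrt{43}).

Since 43 ≢ 1 mod 4, the ring of integers is ℤ[√43] with discriminant 4·43 = 172.
19 ∤ 172, so 19 is unramified.
Legendre symbol by Euler's criterion: (43/19) ≡ 43^9 ≡ 1 (mod 19), i.e. (43/19) = 1.
Legendre symbol 1 ⇒ 19 is split.

splits completely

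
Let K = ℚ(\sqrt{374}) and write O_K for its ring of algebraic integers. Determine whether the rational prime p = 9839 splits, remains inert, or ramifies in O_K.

374 mod 4 = 2, hence disc K = 4·374 = 1496 and O_K = ℤ[√374].
Since gcd(9839, 1496) = 1 the prime 9839 does not ramify.
Euler's criterion: 374^4919 mod 9839 = 9838. Thus (374|9839) = -1.
d is a non-residue mod p, hence 9839 remains inert in O_K.

inert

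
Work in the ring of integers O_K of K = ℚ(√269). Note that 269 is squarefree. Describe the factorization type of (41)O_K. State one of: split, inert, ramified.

d = 269 ≡ 1 (mod 4), so O_K = ℤ[(1+√269)/2] and disc(K) = d = 269.
41 ∤ 269, so 41 is unramified.
(269/41) = 23^20 mod 41 = 1, giving Legendre symbol 1.
d is a quadratic residue mod p, hence 41 splits in O_K.

splits completely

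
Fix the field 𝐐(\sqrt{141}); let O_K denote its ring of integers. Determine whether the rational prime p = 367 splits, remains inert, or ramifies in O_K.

d = 141 ≡ 1 (mod 4), so O_K = ℤ[(1+√141)/2] and disc(K) = d = 141.
Since gcd(367, 141) = 1 the prime 367 does not ramify.
Euler's criterion: 141^183 mod 367 = 366. Thus (141|367) = -1.
Legendre symbol -1 ⇒ 367 is inert.

inert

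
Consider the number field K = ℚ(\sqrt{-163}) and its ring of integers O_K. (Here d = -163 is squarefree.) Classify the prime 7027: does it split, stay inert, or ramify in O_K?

7027 remains inert

-163 mod 4 = 1, hence disc K = -163 and O_K = ℤ[(1+√-163)/2].
Since gcd(7027, -163) = 1 the prime 7027 does not ramify.
(-163/7027) = 6864^3513 mod 7027 = 7026, giving Legendre symbol -1.
(-163/7027) = -1, so 7027 is inert.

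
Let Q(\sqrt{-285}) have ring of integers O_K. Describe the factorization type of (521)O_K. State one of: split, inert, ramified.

-285 mod 4 = 3, hence disc K = 4·(-285) = -1140 and O_K = ℤ[√-285].
521 ∤ -1140, so 521 is unramified.
Legendre symbol by Euler's criterion: (-285/521) ≡ (-285)^260 ≡ 1 (mod 521), i.e. (-285/521) = 1.
d is a quadratic residue mod p, hence 521 splits in O_K.

p splits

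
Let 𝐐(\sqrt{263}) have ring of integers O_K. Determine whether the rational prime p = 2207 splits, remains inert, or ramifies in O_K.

Since 263 ≢ 1 mod 4, the ring of integers is ℤ[√263] with discriminant 4·263 = 1052.
2207 ∤ 1052, so 2207 is unramified.
Euler's criterion: 263^1103 mod 2207 = 2206. Thus (263|2207) = -1.
Legendre symbol -1 ⇒ 2207 is inert.

remains prime (inert)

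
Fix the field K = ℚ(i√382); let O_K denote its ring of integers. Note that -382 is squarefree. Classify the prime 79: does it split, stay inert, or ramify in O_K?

79 splits in O_K

-382 mod 4 = 2, hence disc K = 4·(-382) = -1528 and O_K = ℤ[√-382].
disc(K) = -1528 is not divisible by 79; 79 is unramified.
Compute (-382/79) via Euler: 13^((79-1)/2) mod 79 = 1, so (-382/79) = 1.
Legendre symbol 1 ⇒ 79 is split.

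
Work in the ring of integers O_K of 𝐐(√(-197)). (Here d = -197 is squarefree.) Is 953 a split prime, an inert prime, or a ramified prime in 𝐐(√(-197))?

d = -197 ≡ 3 (mod 4), so O_K = ℤ[√-197] and disc(K) = 4d = -788.
disc(K) = -788 is not divisible by 953; 953 is unramified.
Legendre symbol by Euler's criterion: (-197/953) ≡ (-197)^476 ≡ 952 (mod 953), i.e. (-197/953) = -1.
Legendre symbol -1 ⇒ 953 is inert.

inert — (953) stays prime in O_K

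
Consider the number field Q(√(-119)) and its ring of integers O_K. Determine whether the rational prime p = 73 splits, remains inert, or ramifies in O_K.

Since -119 ≡ 1 mod 4, the ring of integers is ℤ[(1+√-119)/2] with discriminant -119.
Since gcd(73, -119) = 1 the prime 73 does not ramify.
Compute (-119/73) via Euler: 27^((73-1)/2) mod 73 = 1, so (-119/73) = 1.
(-119/73) = 1, so 73 splits.

73 splits in O_K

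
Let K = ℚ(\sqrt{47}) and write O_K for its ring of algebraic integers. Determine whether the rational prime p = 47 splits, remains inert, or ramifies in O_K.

d = 47 ≡ 3 (mod 4), so O_K = ℤ[√47] and disc(K) = 4d = 188.
disc(K) = 188 = 47·4, so p = 47 is ramified.

ramifies in O_K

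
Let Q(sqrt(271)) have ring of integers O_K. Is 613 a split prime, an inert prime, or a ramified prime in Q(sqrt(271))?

613 remains inert

271 mod 4 = 3, hence disc K = 4·271 = 1084 and O_K = ℤ[√271].
613 ∤ 1084, so 613 is unramified.
Euler's criterion: 271^306 mod 613 = 612. Thus (271|613) = -1.
d is a non-residue mod p, hence 613 remains inert in O_K.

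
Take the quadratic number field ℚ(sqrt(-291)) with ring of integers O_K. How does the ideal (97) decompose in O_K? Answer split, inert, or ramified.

d = -291 ≡ 1 (mod 4), so O_K = ℤ[(1+√-291)/2] and disc(K) = d = -291.
Ramification test: 97 | -291. The prime 97 ramifies in K.

97 is ramified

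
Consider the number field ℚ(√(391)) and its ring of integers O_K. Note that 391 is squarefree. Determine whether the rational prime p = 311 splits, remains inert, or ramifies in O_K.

391 mod 4 = 3, hence disc K = 4·391 = 1564 and O_K = ℤ[√391].
311 ∤ 1564, so 311 is unramified.
(391/311) = 80^155 mod 311 = 1, giving Legendre symbol 1.
d is a quadratic residue mod p, hence 311 splits in O_K.

split — (311) = 𝔭₁𝔭₂ with 𝔭₁ ≠ 𝔭₂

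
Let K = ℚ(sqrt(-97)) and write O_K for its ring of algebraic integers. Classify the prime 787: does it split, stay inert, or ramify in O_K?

inert — (787) stays prime in O_K

Since -97 ≢ 1 mod 4, the ring of integers is ℤ[√-97] with discriminant 4·(-97) = -388.
787 ∤ -388, so 787 is unramified.
Compute (-97/787) via Euler: 690^((787-1)/2) mod 787 = 786, so (-97/787) = -1.
(-97/787) = -1, so 787 is inert.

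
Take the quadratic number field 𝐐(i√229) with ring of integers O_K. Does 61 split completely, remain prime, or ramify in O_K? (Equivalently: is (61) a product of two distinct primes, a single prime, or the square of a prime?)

Since -229 ≢ 1 mod 4, the ring of integers is ℤ[√-229] with discriminant 4·(-229) = -916.
disc(K) = -916 is not divisible by 61; 61 is unramified.
Compute (-229/61) via Euler: 15^((61-1)/2) mod 61 = 1, so (-229/61) = 1.
d is a quadratic residue mod p, hence 61 splits in O_K.

split — (61) = 𝔭₁𝔭₂ with 𝔭₁ ≠ 𝔭₂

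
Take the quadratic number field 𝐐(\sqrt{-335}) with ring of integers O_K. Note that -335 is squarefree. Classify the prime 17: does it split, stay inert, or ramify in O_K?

inert

d = -335 ≡ 1 (mod 4), so O_K = ℤ[(1+√-335)/2] and disc(K) = d = -335.
17 ∤ -335, so 17 is unramified.
Compute (-335/17) via Euler: 5^((17-1)/2) mod 17 = 16, so (-335/17) = -1.
d is a non-residue mod p, hence 17 remains inert in O_K.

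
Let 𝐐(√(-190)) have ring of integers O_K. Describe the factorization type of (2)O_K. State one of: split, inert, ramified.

2 is ramified

Since -190 ≢ 1 mod 4, the ring of integers is ℤ[√-190] with discriminant 4·(-190) = -760.
2 divides disc(K) = -760, so 2 ramifies.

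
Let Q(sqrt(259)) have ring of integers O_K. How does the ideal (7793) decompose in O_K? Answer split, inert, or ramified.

inert

d = 259 ≡ 3 (mod 4), so O_K = ℤ[√259] and disc(K) = 4d = 1036.
7793 ∤ 1036, so 7793 is unramified.
(259/7793) = 259^3896 mod 7793 = 7792, giving Legendre symbol -1.
Legendre symbol -1 ⇒ 7793 is inert.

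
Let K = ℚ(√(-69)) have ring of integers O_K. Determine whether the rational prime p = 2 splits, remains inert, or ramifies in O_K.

d = -69 ≡ 3 (mod 4), so O_K = ℤ[√-69] and disc(K) = 4d = -276.
Ramification test: 2 | -276. The prime 2 ramifies in K.

p ramifies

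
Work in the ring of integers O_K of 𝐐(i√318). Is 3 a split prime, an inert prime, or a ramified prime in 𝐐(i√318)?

Since -318 ≢ 1 mod 4, the ring of integers is ℤ[√-318] with discriminant 4·(-318) = -1272.
3 divides disc(K) = -1272, so 3 ramifies.

ramified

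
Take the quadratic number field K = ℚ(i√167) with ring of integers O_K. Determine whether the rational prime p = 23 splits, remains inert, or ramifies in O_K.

inert — (23) stays prime in O_K

d = -167 ≡ 1 (mod 4), so O_K = ℤ[(1+√-167)/2] and disc(K) = d = -167.
23 ∤ -167, so 23 is unramified.
Compute (-167/23) via Euler: 17^((23-1)/2) mod 23 = 22, so (-167/23) = -1.
d is a non-residue mod p, hence 23 remains inert in O_K.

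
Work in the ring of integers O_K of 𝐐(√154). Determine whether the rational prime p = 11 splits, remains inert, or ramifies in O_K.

154 mod 4 = 2, hence disc K = 4·154 = 616 and O_K = ℤ[√154].
Ramification test: 11 | 616. The prime 11 ramifies in K.

ramified — (11) = 𝔭²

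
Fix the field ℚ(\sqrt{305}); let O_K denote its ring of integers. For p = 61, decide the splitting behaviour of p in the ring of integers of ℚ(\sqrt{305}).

61 is ramified

Since 305 ≡ 1 mod 4, the ring of integers is ℤ[(1+√305)/2] with discriminant 305.
61 divides disc(K) = 305, so 61 ramifies.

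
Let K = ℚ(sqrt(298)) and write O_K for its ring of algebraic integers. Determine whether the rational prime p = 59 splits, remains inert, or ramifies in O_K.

Since 298 ≢ 1 mod 4, the ring of integers is ℤ[√298] with discriminant 4·298 = 1192.
59 ∤ 1192, so 59 is unramified.
Euler's criterion: 298^29 mod 59 = 1. Thus (298|59) = 1.
d is a quadratic residue mod p, hence 59 splits in O_K.

splits completely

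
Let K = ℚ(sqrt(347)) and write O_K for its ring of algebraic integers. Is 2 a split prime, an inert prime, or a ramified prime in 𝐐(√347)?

p ramifies

Since 347 ≢ 1 mod 4, the ring of integers is ℤ[√347] with discriminant 4·347 = 1388.
Ramification test: 2 | 1388. The prime 2 ramifies in K.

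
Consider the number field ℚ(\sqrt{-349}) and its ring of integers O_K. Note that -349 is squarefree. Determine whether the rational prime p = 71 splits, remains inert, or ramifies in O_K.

d = -349 ≡ 3 (mod 4), so O_K = ℤ[√-349] and disc(K) = 4d = -1396.
71 ∤ -1396, so 71 is unramified.
Compute (-349/71) via Euler: 6^((71-1)/2) mod 71 = 1, so (-349/71) = 1.
(-349/71) = 1, so 71 splits.

71 splits in O_K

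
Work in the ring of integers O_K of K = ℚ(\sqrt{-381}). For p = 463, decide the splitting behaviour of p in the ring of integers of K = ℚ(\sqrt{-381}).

463 remains inert

-381 mod 4 = 3, hence disc K = 4·(-381) = -1524 and O_K = ℤ[√-381].
disc(K) = -1524 is not divisible by 463; 463 is unramified.
(-381/463) = 82^231 mod 463 = 462, giving Legendre symbol -1.
Legendre symbol -1 ⇒ 463 is inert.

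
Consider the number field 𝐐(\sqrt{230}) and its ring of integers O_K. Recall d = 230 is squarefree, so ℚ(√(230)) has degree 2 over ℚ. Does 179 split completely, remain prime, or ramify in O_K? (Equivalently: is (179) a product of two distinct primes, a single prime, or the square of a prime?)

split

d = 230 ≡ 2 (mod 4), so O_K = ℤ[√230] and disc(K) = 4d = 920.
179 ∤ 920, so 179 is unramified.
Compute (230/179) via Euler: 51^((179-1)/2) mod 179 = 1, so (230/179) = 1.
(230/179) = 1, so 179 splits.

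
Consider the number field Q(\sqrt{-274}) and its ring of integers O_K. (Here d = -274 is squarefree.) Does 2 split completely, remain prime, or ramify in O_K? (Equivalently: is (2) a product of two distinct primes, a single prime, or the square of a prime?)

-274 mod 4 = 2, hence disc K = 4·(-274) = -1096 and O_K = ℤ[√-274].
2 divides disc(K) = -1096, so 2 ramifies.

p ramifies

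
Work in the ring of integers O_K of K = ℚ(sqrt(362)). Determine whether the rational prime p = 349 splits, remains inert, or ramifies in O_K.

p is inert

d = 362 ≡ 2 (mod 4), so O_K = ℤ[√362] and disc(K) = 4d = 1448.
349 ∤ 1448, so 349 is unramified.
Euler's criterion: 362^174 mod 349 = 348. Thus (362|349) = -1.
Legendre symbol -1 ⇒ 349 is inert.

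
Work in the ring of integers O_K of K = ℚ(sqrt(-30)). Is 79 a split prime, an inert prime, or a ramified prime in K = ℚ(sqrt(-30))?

split — (79) = 𝔭₁𝔭₂ with 𝔭₁ ≠ 𝔭₂

d = -30 ≡ 2 (mod 4), so O_K = ℤ[√-30] and disc(K) = 4d = -120.
79 ∤ -120, so 79 is unramified.
(-30/79) = 49^39 mod 79 = 1, giving Legendre symbol 1.
d is a quadratic residue mod p, hence 79 splits in O_K.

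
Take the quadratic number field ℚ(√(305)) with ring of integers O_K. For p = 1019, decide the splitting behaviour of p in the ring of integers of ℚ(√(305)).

d = 305 ≡ 1 (mod 4), so O_K = ℤ[(1+√305)/2] and disc(K) = d = 305.
Since gcd(1019, 305) = 1 the prime 1019 does not ramify.
Compute (305/1019) via Euler: 305^((1019-1)/2) mod 1019 = 1018, so (305/1019) = -1.
d is a non-residue mod p, hence 1019 remains inert in O_K.

remains prime (inert)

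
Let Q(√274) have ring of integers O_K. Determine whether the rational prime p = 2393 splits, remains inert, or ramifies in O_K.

2393 splits in O_K

274 mod 4 = 2, hence disc K = 4·274 = 1096 and O_K = ℤ[√274].
2393 ∤ 1096, so 2393 is unramified.
(274/2393) = 274^1196 mod 2393 = 1, giving Legendre symbol 1.
(274/2393) = 1, so 2393 splits.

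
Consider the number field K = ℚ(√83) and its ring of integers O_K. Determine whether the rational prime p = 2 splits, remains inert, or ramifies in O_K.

ramified — (2) = 𝔭²

Since 83 ≢ 1 mod 4, the ring of integers is ℤ[√83] with discriminant 4·83 = 332.
disc(K) = 332 = 2·166, so p = 2 is ramified.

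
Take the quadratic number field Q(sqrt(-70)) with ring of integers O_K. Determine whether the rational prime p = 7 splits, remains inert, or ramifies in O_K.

ramified — (7) = 𝔭²

d = -70 ≡ 2 (mod 4), so O_K = ℤ[√-70] and disc(K) = 4d = -280.
disc(K) = -280 = 7·(-40), so p = 7 is ramified.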